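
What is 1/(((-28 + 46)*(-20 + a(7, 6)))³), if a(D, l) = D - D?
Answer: -1/46656000 ≈ -2.1433e-8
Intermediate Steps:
a(D, l) = 0
1/(((-28 + 46)*(-20 + a(7, 6)))³) = 1/(((-28 + 46)*(-20 + 0))³) = 1/((18*(-20))³) = 1/((-360)³) = 1/(-46656000) = -1/46656000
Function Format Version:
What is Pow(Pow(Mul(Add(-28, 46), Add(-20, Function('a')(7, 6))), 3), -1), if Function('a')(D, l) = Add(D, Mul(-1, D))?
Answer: Rational(-1, 46656000) ≈ -2.1433e-8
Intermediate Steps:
Function('a')(D, l) = 0
Pow(Pow(Mul(Add(-28, 46), Add(-20, Function('a')(7, 6))), 3), -1) = Pow(Pow(Mul(Add(-28, 46), Add(-20, 0)), 3), -1) = Pow(Pow(Mul(18, -20), 3), -1) = Pow(Pow(-360, 3), -1) = Pow(-46656000, -1) = Rational(-1, 46656000)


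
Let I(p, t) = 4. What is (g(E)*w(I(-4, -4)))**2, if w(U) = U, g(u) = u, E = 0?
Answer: 0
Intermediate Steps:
(g(E)*w(I(-4, -4)))**2 = (0*4)**2 = 0**2 = 0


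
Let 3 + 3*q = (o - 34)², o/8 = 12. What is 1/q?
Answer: 3/3841 ≈ 0.00078105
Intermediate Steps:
o = 96 (o = 8*12 = 96)
q = 3841/3 (q = -1 + (96 - 34)²/3 = -1 + (⅓)*62² = -1 + (⅓)*3844 = -1 + 3844/3 = 3841/3 ≈ 1280.3)
1/q = 1/(3841/3) = 3/3841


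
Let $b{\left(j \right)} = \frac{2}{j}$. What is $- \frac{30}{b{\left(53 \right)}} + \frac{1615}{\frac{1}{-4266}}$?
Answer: $-6890385$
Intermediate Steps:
$- \frac{30}{b{\left(53 \right)}} + \frac{1615}{\frac{1}{-4266}} = - \frac{30}{2 \cdot \frac{1}{53}} + \frac{1615}{\frac{1}{-4266}} = - \frac{30}{2 \cdot \frac{1}{53}} + \frac{1615}{- \frac{1}{4266}} = - \frac{30}{\frac{2}{53}} + 1615 \left(-4266\right) = \left(-30\right) \frac{53}{2} - 6889590 = -795 - 6889590 = -6890385$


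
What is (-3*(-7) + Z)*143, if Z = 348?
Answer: 52767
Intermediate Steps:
(-3*(-7) + Z)*143 = (-3*(-7) + 348)*143 = (21 + 348)*143 = 369*143 = 52767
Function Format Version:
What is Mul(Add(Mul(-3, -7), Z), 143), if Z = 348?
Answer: 52767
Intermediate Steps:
Mul(Add(Mul(-3, -7), Z), 143) = Mul(Add(Mul(-3, -7), 348), 143) = Mul(Add(21, 348), 143) = Mul(369, 143) = 52767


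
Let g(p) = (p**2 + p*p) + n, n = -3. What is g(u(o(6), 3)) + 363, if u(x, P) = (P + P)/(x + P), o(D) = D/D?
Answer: 729/2 ≈ 364.50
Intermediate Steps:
o(D) = 1
u(x, P) = 2*P/(P + x) (u(x, P) = (2*P)/(P + x) = 2*P/(P + x))
g(p) = -3 + 2*p**2 (g(p) = (p**2 + p*p) - 3 = (p**2 + p**2) - 3 = 2*p**2 - 3 = -3 + 2*p**2)
g(u(o(6), 3)) + 363 = (-3 + 2*(2*3/(3 + 1))**2) + 363 = (-3 + 2*(2*3/4)**2) + 363 = (-3 + 2*(2*3*(1/4))**2) + 363 = (-3 + 2*(3/2)**2) + 363 = (-3 + 2*(9/4)) + 363 = (-3 + 9/2) + 363 = 3/2 + 363 = 729/2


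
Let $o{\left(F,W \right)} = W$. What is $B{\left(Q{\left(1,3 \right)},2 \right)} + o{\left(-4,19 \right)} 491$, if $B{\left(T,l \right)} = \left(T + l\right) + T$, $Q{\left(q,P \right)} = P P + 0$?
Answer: $9349$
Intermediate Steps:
$Q{\left(q,P \right)} = P^{2}$ ($Q{\left(q,P \right)} = P^{2} + 0 = P^{2}$)
$B{\left(T,l \right)} = l + 2 T$
$B{\left(Q{\left(1,3 \right)},2 \right)} + o{\left(-4,19 \right)} 491 = \left(2 + 2 \cdot 3^{2}\right) + 19 \cdot 491 = \left(2 + 2 \cdot 9\right) + 9329 = \left(2 + 18\right) + 9329 = 20 + 9329 = 9349$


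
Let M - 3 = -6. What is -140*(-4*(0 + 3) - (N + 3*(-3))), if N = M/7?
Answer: 360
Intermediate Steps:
M = -3 (M = 3 - 6 = -3)
N = -3/7 ≈ -0.42857
-140*(-4*(0 + 3) - (N + 3*(-3))) = -140*(-4*(0 + 3) - (-3/7 + 3*(-3))) = -140*(-4*3 - (-3/7 - 9)) = -140*(-12 - 1*(-66/7)) = -140*(-12 + 66/7) = -140*(-18/7) = 360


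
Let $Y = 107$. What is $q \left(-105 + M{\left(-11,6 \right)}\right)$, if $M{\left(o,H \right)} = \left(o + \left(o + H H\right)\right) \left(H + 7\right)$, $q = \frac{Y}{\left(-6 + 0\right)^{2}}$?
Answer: $\frac{8239}{36} \approx 228.86$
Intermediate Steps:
$q = \frac{107}{36}$ ($q = \frac{107}{\left(-6 + 0\right)^{2}} = \frac{107}{\left(-6\right)^{2}} = \frac{107}{36} \approx 2.9722$)
$M{\left(o,H \right)} = \left(7 + H\right) \left(H^{2} + 2 o\right)$ ($M{\left(o,H \right)} = \left(o + \left(o + H^{2}\right)\right) \left(7 + H\right) = \left(H^{2} + 2 o\right) \left(7 + H\right) = \left(7 + H\right) \left(H^{2} + 2 o\right)$)
$q \left(-105 + M{\left(-11,6 \right)}\right) = \frac{107 \left(-105 + \left(6^{3} + 7 \cdot 6^{2} + 14 \left(-11\right) + 2 \cdot 6 \left(-11\right)\right)\right)}{36} = \frac{107 \left(-105 + \left(216 + 7 \cdot 36 - 154 - 132\right)\right)}{36} = \frac{107 \left(-105 + \left(216 + 252 - 154 - 132\right)\right)}{36} = \frac{107 \left(-105 + 182\right)}{36} = \frac{107}{36} \cdot 77 = \frac{8239}{36}$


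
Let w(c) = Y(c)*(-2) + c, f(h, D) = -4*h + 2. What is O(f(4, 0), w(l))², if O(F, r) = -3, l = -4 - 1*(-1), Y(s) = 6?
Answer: 9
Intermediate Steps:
f(h, D) = 2 - 4*h
l = -3 (l = -4 + 1 = -3)
w(c) = -12 + c (w(c) = 6*(-2) + c = -12 + c)
O(f(4, 0), w(l))² = (-3)² = 9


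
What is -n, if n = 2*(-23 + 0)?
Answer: 46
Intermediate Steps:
n = -46 (n = 2*(-23) = -46)
-n = -1*(-46) = 46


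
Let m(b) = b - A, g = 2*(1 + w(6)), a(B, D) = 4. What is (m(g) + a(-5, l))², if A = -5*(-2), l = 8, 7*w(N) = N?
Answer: 256/49 ≈ 5.2245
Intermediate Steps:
w(N) = N/7
g = 26/7 (g = 2*(1 + (⅐)*6) = 2*(1 + 6/7) = 2*(13/7) = 26/7 ≈ 3.7143)
A = 10
m(b) = -10 + b (m(b) = b - 1*10 = b - 10 = -10 + b)
(m(g) + a(-5, l))² = ((-10 + 26/7) + 4)² = (-44/7 + 4)² = (-16/7)² = 256/49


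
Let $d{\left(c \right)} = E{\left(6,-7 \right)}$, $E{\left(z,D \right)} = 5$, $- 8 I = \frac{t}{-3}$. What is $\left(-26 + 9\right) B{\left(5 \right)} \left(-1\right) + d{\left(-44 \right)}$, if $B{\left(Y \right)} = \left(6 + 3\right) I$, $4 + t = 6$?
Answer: $\frac{71}{4} \approx 17.75$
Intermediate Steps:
$t = 2$ ($t = -4 + 6 = 2$)
$I = \frac{1}{12}$ ($I = - \frac{2 \frac{1}{-3}}{8} = - \frac{2 \left(- \frac{1}{3}\right)}{8} = \left(- \frac{1}{8}\right) \left(- \frac{2}{3}\right) = \frac{1}{12} \approx 0.083333$)
$B{\left(Y \right)} = \frac{3}{4}$ ($B{\left(Y \right)} = \left(6 + 3\right) \frac{1}{12} = 9 \cdot \frac{1}{12} = \frac{3}{4}$)
$d{\left(c \right)} = 5$
$\left(-26 + 9\right) B{\left(5 \right)} \left(-1\right) + d{\left(-44 \right)} = \left(-26 + 9\right) \frac{3}{4} \left(-1\right) + 5 = \left(-17\right) \left(- \frac{3}{4}\right) + 5 = \frac{51}{4} + 5 = \frac{71}{4}$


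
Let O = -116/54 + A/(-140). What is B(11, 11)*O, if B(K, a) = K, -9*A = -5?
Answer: -17897/756 ≈ -23.673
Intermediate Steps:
A = 5/9 (A = -1/9*(-5) = 5/9 ≈ 0.55556)
O = -1627/756 (O = -116/54 + (5/9)/(-140) = -116*1/54 + (5/9)*(-1/140) = -58/27 - 1/252 = -1627/756 ≈ -2.1521)
B(11, 11)*O = 11*(-1627/756) = -17897/756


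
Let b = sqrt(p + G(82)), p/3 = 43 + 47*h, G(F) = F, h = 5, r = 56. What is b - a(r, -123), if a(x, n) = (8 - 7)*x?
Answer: -56 + 2*sqrt(229) ≈ -25.734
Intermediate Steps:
a(x, n) = x (a(x, n) = 1*x = x)
p = 834 (p = 3*(43 + 47*5) = 3*(43 + 235) = 3*278 = 834)
b = 2*sqrt(229) (b = sqrt(834 + 82) = sqrt(916) = 2*sqrt(229) ≈ 30.266)
b - a(r, -123) = 2*sqrt(229) - 1*56 = 2*sqrt(229) - 56 = -56 + 2*sqrt(229)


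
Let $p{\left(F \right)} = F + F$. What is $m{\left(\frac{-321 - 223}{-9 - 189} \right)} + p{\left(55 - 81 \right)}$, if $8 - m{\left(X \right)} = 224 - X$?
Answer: $- \frac{26260}{99} \approx -265.25$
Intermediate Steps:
$m{\left(X \right)} = -216 + X$ ($m{\left(X \right)} = 8 - \left(224 - X\right) = 8 + \left(-224 + X\right) = -216 + X$)
$p{\left(F \right)} = 2 F$
$m{\left(\frac{-321 - 223}{-9 - 189} \right)} + p{\left(55 - 81 \right)} = \left(-216 + \frac{-321 - 223}{-9 - 189}\right) + 2 \left(55 - 81\right) = \left(-216 - \frac{544}{-198}\right) + 2 \left(-26\right) = \left(-216 - - \frac{272}{99}\right) - 52 = \left(-216 + \frac{272}{99}\right) - 52 = - \frac{21112}{99} - 52 = - \frac{26260}{99}$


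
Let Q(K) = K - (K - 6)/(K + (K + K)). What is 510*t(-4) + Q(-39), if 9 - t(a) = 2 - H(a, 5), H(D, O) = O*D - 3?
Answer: -106592/13 ≈ -8199.4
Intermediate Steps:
Q(K) = K - (-6 + K)/(3*K) (Q(K) = K - (-6 + K)/(K + 2*K) = K - (-6 + K)/(3*K))
H(D, O) = -3 + D*O (H(D, O) = D*O - 3 = -3 + D*O)
t(a) = 4 + 5*a (t(a) = 9 - (2 - (-3 + a*5)) = 9 - (2 - (-3 + 5*a)) = 9 - (2 + (3 - 5*a)) = 9 - (5 - 5*a) = 9 + (-5 + 5*a) = 4 + 5*a)
510*t(-4) + Q(-39) = 510*(4 + 5*(-4)) + (-⅓ - 39 + 2/(-39)) = 510*(4 - 20) + (-⅓ - 39 + 2*(-1/39)) = 510*(-16) + (-⅓ - 39 - 2/39) = -8160 - 512/13 = -106592/13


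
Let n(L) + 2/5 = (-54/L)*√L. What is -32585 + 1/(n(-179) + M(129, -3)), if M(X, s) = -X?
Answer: -2444003019000/75003911 - 1350*I*√179/75003911 ≈ -32585.0 - 0.00024081*I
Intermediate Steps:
n(L) = -⅖ - 54/√L (n(L) = -⅖ + (-54/L)*√L = -⅖ - 54/√L)
-32585 + 1/(n(-179) + M(129, -3)) = -32585 + 1/((-⅖ - (-54)*I*√179/179) - 1*129) = -32585 + 1/((-⅖ - (-54)*I*√179/179) - 129) = -32585 + 1/((-⅖ + 54*I*√179/179) - 129) = -32585 + 1/(-647/5 + 54*I*√179/179)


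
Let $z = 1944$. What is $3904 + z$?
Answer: $5848$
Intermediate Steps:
$3904 + z = 3904 + 1944 = 5848$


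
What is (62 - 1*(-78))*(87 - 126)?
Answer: -5460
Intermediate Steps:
(62 - 1*(-78))*(87 - 126) = (62 + 78)*(-39) = 140*(-39) = -5460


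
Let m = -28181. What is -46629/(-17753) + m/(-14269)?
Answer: 1165646494/253317557 ≈ 4.6015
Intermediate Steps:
-46629/(-17753) + m/(-14269) = -46629/(-17753) - 28181/(-14269) = -46629*(-1/17753) - 28181*(-1/14269) = 46629/17753 + 28181/14269 = 1165646494/253317557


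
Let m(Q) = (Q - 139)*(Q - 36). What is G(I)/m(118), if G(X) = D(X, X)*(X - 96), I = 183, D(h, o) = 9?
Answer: -261/574 ≈ -0.45470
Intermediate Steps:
m(Q) = (-139 + Q)*(-36 + Q)
G(X) = -864 + 9*X (G(X) = 9*(X - 96) = 9*(-96 + X) = -864 + 9*X)
G(I)/m(118) = (-864 + 9*183)/(5004 + 118² - 175*118) = (-864 + 1647)/(5004 + 13924 - 20650) = 783/(-1722) = 783*(-1/1722) = -261/574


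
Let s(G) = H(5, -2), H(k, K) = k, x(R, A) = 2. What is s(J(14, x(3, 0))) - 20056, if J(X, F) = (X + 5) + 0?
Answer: -20051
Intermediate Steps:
J(X, F) = 5 + X (J(X, F) = (5 + X) + 0 = 5 + X)
s(G) = 5
s(J(14, x(3, 0))) - 20056 = 5 - 20056 = -20051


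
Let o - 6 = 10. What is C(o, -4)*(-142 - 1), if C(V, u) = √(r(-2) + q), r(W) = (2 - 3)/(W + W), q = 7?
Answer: -143*√29/2 ≈ -385.04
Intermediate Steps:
o = 16 (o = 6 + 10 = 16)
r(W) = -1/(2*W)
C(V, u) = √29/2 (C(V, u) = √(-½/(-2) + 7) = √(-½*(-½) + 7) = √(¼ + 7) = √(29/4) = √29/2)
C(o, -4)*(-142 - 1) = (√29/2)*(-142 - 1) = (√29/2)*(-143) = -143*√29/2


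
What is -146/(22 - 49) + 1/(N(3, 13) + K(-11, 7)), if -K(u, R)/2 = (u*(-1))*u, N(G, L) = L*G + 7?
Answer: 4675/864 ≈ 5.4109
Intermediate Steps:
N(G, L) = 7 + G*L (N(G, L) = G*L + 7 = 7 + G*L)
K(u, R) = 2*u² (K(u, R) = -2*u*(-1)*u = -2*(-u)*u = -(-2)*u² = 2*u²)
-146/(22 - 49) + 1/(N(3, 13) + K(-11, 7)) = -146/(22 - 49) + 1/((7 + 3*13) + 2*(-11)²) = -146/(-27) + 1/((7 + 39) + 2*121) = -146*(-1/27) + 1/(46 + 242) = 146/27 + 1/288 = 4675/864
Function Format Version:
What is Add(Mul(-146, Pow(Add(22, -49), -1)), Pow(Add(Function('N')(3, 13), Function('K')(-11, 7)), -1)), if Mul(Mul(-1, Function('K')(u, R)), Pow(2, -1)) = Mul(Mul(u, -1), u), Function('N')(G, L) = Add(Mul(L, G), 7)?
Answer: Rational(4675, 864) ≈ 5.4109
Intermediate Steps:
Function('N')(G, L) = Add(7, Mul(G, L)) (Function('N')(G, L) = Add(Mul(G, L), 7) = Add(7, Mul(G, L)))
Function('K')(u, R) = Mul(2, Pow(u, 2)) (Function('K')(u, R) = Mul(-2, Mul(Mul(u, -1), u)) = Mul(-2, Mul(Mul(-1, u), u)) = Mul(-2, Mul(-1, Pow(u, 2))) = Mul(2, Pow(u, 2)))
Add(Mul(-146, Pow(Add(22, -49), -1)), Pow(Add(Function('N')(3, 13), Function('K')(-11, 7)), -1)) = Add(Mul(-146, Pow(Add(22, -49), -1)), Pow(Add(Add(7, Mul(3, 13)), Mul(2, Pow(-11, 2))), -1)) = Add(Mul(-146, Pow(-27, -1)), Pow(Add(Add(7, 39), Mul(2, 121)), -1)) = Add(Mul(-146, Rational(-1, 27)), Pow(Add(46, 242), -1)) = Add(Rational(146, 27), Pow(288, -1)) = Add(Rational(146, 27), Rational(1, 288)) = Rational(4675, 864)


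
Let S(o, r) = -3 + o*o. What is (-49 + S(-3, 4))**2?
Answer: 1849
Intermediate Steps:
S(o, r) = -3 + o**2
(-49 + S(-3, 4))**2 = (-49 + (-3 + (-3)**2))**2 = (-49 + (-3 + 9))**2 = (-49 + 6)**2 = (-43)**2 = 1849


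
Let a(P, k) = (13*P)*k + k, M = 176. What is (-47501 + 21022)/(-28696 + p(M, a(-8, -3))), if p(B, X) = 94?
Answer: 26479/28602 ≈ 0.92577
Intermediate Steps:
a(P, k) = k + 13*P*k (a(P, k) = 13*P*k + k = k + 13*P*k)
(-47501 + 21022)/(-28696 + p(M, a(-8, -3))) = (-47501 + 21022)/(-28696 + 94) = -26479/(-28602) = -26479*(-1/28602) = 26479/28602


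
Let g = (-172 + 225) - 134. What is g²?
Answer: 6561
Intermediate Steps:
g = -81 (g = 53 - 134 = -81)
g² = (-81)² = 6561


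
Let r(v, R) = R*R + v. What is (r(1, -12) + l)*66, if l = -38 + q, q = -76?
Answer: 2046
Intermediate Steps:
r(v, R) = v + R² (r(v, R) = R² + v = v + R²)
l = -114 (l = -38 - 76 = -114)
(r(1, -12) + l)*66 = ((1 + (-12)²) - 114)*66 = ((1 + 144) - 114)*66 = (145 - 114)*66 = 31*66 = 2046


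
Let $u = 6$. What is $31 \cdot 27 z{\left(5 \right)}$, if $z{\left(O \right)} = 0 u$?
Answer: $0$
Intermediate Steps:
$z{\left(O \right)} = 0$ ($z{\left(O \right)} = 0 \cdot 6 = 0$)
$31 \cdot 27 z{\left(5 \right)} = 31 \cdot 27 \cdot 0 = 837 \cdot 0 = 0$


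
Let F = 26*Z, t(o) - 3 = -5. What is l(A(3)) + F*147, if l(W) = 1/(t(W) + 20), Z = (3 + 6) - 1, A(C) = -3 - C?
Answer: 550369/18 ≈ 30576.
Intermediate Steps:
t(o) = -2 (t(o) = 3 - 5 = -2)
Z = 8 (Z = 9 - 1 = 8)
l(W) = 1/18 (l(W) = 1/(-2 + 20) = 1/18)
F = 208 (F = 26*8 = 208)
l(A(3)) + F*147 = 1/18 + 208*147 = 1/18 + 30576 = 550369/18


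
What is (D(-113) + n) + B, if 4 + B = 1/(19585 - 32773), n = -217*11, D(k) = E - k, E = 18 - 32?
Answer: -30226897/13188 ≈ -2292.0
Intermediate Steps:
E = -14
D(k) = -14 - k
n = -2387
B = -52753/13188 (B = -4 + 1/(19585 - 32773) = -4 + 1/(-13188) = -4 - 1/13188 = -52753/13188 ≈ -4.0001)
(D(-113) + n) + B = ((-14 - 1*(-113)) - 2387) - 52753/13188 = ((-14 + 113) - 2387) - 52753/13188 = (99 - 2387) - 52753/13188 = -2288 - 52753/13188 = -30226897/13188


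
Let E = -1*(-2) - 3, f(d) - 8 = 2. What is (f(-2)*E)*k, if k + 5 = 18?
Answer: -130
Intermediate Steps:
k = 13 (k = -5 + 18 = 13)
f(d) = 10 (f(d) = 8 + 2 = 10)
E = -1 (E = 2 - 3 = -1)
(f(-2)*E)*k = (10*(-1))*13 = -10*13 = -130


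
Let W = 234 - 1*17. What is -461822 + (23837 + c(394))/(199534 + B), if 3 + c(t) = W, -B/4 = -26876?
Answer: -47265626395/102346 ≈ -4.6182e+5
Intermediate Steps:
B = 107504 (B = -4*(-26876) = 107504)
W = 217 (W = 234 - 17 = 217)
c(t) = 214 (c(t) = -3 + 217 = 214)
-461822 + (23837 + c(394))/(199534 + B) = -461822 + (23837 + 214)/(199534 + 107504) = -461822 + 24051/307038 = -461822 + 24051*(1/307038) = -461822 + 8017/102346 = -47265626395/102346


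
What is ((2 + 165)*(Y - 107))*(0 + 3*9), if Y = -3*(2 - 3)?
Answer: -468936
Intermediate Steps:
Y = 3 (Y = -3*(-1) = 3)
((2 + 165)*(Y - 107))*(0 + 3*9) = ((2 + 165)*(3 - 107))*(0 + 3*9) = (167*(-104))*(0 + 27) = -17368*27 = -468936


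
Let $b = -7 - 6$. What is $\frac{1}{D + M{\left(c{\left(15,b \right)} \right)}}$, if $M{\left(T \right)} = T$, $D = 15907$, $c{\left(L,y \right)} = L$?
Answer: $\frac{1}{15922} \approx 6.2806 \cdot 10^{-5}$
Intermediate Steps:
$b = -13$ ($b = -7 - 6 = -13$)
$\frac{1}{D + M{\left(c{\left(15,b \right)} \right)}} = \frac{1}{15907 + 15} = \frac{1}{15922}$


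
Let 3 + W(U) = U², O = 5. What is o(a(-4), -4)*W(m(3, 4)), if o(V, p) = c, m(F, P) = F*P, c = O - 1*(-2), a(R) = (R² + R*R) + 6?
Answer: 987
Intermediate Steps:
a(R) = 6 + 2*R² (a(R) = (R² + R²) + 6 = 2*R² + 6 = 6 + 2*R²)
c = 7 (c = 5 - 1*(-2) = 5 + 2 = 7)
W(U) = -3 + U²
o(V, p) = 7
o(a(-4), -4)*W(m(3, 4)) = 7*(-3 + (3*4)²) = 7*(-3 + 12²) = 7*(-3 + 144) = 7*141 = 987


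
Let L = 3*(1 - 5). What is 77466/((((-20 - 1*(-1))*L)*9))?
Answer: 12911/342 ≈ 37.751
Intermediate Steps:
L = -12 (L = 3*(-4) = -12)
77466/((((-20 - 1*(-1))*L)*9)) = 77466/((((-20 - 1*(-1))*(-12))*9)) = 77466/((((-20 + 1)*(-12))*9)) = 77466/((-19*(-12)*9)) = 77466/((228*9)) = 77466/2052 = 77466*(1/2052) = 12911/342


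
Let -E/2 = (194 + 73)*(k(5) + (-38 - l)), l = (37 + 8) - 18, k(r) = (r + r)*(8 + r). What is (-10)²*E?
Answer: -3471000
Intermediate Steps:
k(r) = 2*r*(8 + r) (k(r) = (2*r)*(8 + r) = 2*r*(8 + r))
l = 27 (l = 45 - 18 = 27)
E = -34710 (E = -2*(194 + 73)*(2*5*(8 + 5) + (-38 - 1*27)) = -534*(2*5*13 + (-38 - 27)) = -534*(130 - 65) = -534*65 = -2*17355 = -34710)
(-10)²*E = (-10)²*(-34710) = 100*(-34710) = -3471000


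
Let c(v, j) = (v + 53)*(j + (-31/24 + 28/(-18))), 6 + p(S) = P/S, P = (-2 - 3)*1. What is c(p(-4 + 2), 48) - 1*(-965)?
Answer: 51201/16 ≈ 3200.1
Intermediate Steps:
P = -5 (P = -5*1 = -5)
p(S) = -6 - 5/S
c(v, j) = (53 + v)*(-205/72 + j) (c(v, j) = (53 + v)*(j + (-31*1/24 + 28*(-1/18))) = (53 + v)*(j + (-31/24 - 14/9)) = (53 + v)*(j - 205/72) = (53 + v)*(-205/72 + j))
c(p(-4 + 2), 48) - 1*(-965) = (-10865/72 + 53*48 - 205*(-6 - 5/(-4 + 2))/72 + 48*(-6 - 5/(-4 + 2))) - 1*(-965) = (-10865/72 + 2544 - 205*(-6 - 5/(-2))/72 + 48*(-6 - 5/(-2))) + 965 = (-10865/72 + 2544 - 205*(-6 - 5*(-1/2))/72 + 48*(-6 - 5*(-1/2))) + 965 = (-10865/72 + 2544 - 205*(-6 + 5/2)/72 + 48*(-6 + 5/2)) + 965 = (-10865/72 + 2544 - 205/72*(-7/2) + 48*(-7/2)) + 965 = (-10865/72 + 2544 + 1435/144 - 168) + 965 = 35761/16 + 965 = 51201/16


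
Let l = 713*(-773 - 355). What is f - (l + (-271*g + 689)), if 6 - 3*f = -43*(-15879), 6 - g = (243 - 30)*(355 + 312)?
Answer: -37923637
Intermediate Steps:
g = -142065 (g = 6 - (243 - 30)*(355 + 312) = 6 - 213*667 = 6 - 1*142071 = 6 - 142071 = -142065)
l = -804264 (l = 713*(-1128) = -804264)
f = -227597 (f = 2 - (-43)*(-15879)/3 = 2 - ⅓*682797 = 2 - 227599 = -227597)
f - (l + (-271*g + 689)) = -227597 - (-804264 + (-271*(-142065) + 689)) = -227597 - (-804264 + (38499615 + 689)) = -227597 - (-804264 + 38500304) = -227597 - 1*37696040 = -227597 - 37696040 = -37923637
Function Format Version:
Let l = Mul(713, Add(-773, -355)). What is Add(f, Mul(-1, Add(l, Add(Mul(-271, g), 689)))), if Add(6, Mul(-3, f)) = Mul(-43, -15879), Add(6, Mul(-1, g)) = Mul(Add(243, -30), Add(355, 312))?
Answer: -37923637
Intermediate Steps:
g = -142065 (g = Add(6, Mul(-1, Mul(Add(243, -30), Add(355, 312)))) = Add(6, Mul(-1, Mul(213, 667))) = Add(6, Mul(-1, 142071)) = Add(6, -142071) = -142065)
l = -804264 (l = Mul(713, -1128) = -804264)
f = -227597 (f = Add(2, Mul(Rational(-1, 3), Mul(-43, -15879))) = Add(2, Mul(Rational(-1, 3), 682797)) = Add(2, -227599) = -227597)
Add(f, Mul(-1, Add(l, Add(Mul(-271, g), 689)))) = Add(-227597, Mul(-1, Add(-804264, Add(Mul(-271, -142065), 689)))) = Add(-227597, Mul(-1, Add(-804264, Add(38499615, 689)))) = Add(-227597, Mul(-1, Add(-804264, 38500304))) = Add(-227597, Mul(-1, 37696040)) = Add(-227597, -37696040) = -37923637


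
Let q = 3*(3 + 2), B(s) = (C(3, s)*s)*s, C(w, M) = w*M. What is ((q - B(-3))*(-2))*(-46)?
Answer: 8832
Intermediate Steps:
C(w, M) = M*w
B(s) = 3*s³ (B(s) = ((s*3)*s)*s = ((3*s)*s)*s = (3*s²)*s = 3*s³)
q = 15 (q = 3*5 = 15)
((q - B(-3))*(-2))*(-46) = ((15 - 3*(-3)³)*(-2))*(-46) = ((15 - 3*(-27))*(-2))*(-46) = ((15 - 1*(-81))*(-2))*(-46) = ((15 + 81)*(-2))*(-46) = (96*(-2))*(-46) = -192*(-46) = 8832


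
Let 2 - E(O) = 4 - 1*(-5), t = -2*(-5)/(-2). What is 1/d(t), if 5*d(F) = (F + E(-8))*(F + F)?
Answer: 1/24 ≈ 0.041667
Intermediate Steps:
t = -5 (t = 10*(-½) = -5)
E(O) = -7 (E(O) = 2 - (4 - 1*(-5)) = 2 - (4 + 5) = 2 - 1*9 = 2 - 9 = -7)
d(F) = 2*F*(-7 + F)/5 (d(F) = ((F - 7)*(F + F))/5 = ((-7 + F)*(2*F))/5 = (2*F*(-7 + F))/5 = 2*F*(-7 + F)/5)
1/d(t) = 1/((⅖)*(-5)*(-7 - 5)) = 1/((⅖)*(-5)*(-12)) = 1/24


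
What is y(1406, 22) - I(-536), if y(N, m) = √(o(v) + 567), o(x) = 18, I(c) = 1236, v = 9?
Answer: -1236 + 3*√65 ≈ -1211.8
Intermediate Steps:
y(N, m) = 3*√65 (y(N, m) = √(18 + 567) = √585 = 3*√65)
y(1406, 22) - I(-536) = 3*√65 - 1*1236 = 3*√65 - 1236 = -1236 + 3*√65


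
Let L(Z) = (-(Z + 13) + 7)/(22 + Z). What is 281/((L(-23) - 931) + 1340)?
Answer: 281/392 ≈ 0.71684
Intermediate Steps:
L(Z) = (-6 - Z)/(22 + Z) (L(Z) = (-(13 + Z) + 7)/(22 + Z) = ((-13 - Z) + 7)/(22 + Z) = (-6 - Z)/(22 + Z))
281/((L(-23) - 931) + 1340) = 281/(((-6 - 1*(-23))/(22 - 23) - 931) + 1340) = 281/(((-6 + 23)/(-1) - 931) + 1340) = 281/((-1*17 - 931) + 1340) = 281/((-17 - 931) + 1340) = 281/(-948 + 1340) = 281/392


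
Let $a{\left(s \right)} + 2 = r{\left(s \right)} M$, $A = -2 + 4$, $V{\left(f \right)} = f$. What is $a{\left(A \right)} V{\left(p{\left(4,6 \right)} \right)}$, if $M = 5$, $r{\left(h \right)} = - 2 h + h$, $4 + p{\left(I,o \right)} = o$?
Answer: $-24$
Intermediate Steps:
$p{\left(I,o \right)} = -4 + o$
$r{\left(h \right)} = - h$
$A = 2$
$a{\left(s \right)} = -2 - 5 s$ ($a{\left(s \right)} = -2 + - s 5 = -2 - 5 s$)
$a{\left(A \right)} V{\left(p{\left(4,6 \right)} \right)} = \left(-2 - 10\right) \left(-4 + 6\right) = \left(-2 - 10\right) 2 = \left(-12\right) 2 = -24$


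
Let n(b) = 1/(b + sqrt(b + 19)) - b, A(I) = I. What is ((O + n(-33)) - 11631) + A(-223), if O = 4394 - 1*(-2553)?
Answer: -5376055/1103 - I*sqrt(14)/1103 ≈ -4874.0 - 0.0033923*I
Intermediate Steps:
O = 6947 (O = 4394 + 2553 = 6947)
n(b) = 1/(b + sqrt(19 + b)) - b
((O + n(-33)) - 11631) + A(-223) = ((6947 + (1 - 1*(-33)**2 - 1*(-33)*sqrt(19 - 33))/(-33 + sqrt(19 - 33))) - 11631) - 223 = ((6947 + (1 - 1*1089 - 1*(-33)*sqrt(-14))/(-33 + sqrt(-14))) - 11631) - 223 = ((6947 + (1 - 1089 - 1*(-33)*I*sqrt(14))/(-33 + I*sqrt(14))) - 11631) - 223 = ((6947 + (1 - 1089 + 33*I*sqrt(14))/(-33 + I*sqrt(14))) - 11631) - 223 = ((6947 + (-1088 + 33*I*sqrt(14))/(-33 + I*sqrt(14))) - 11631) - 223 = (-4684 + (-1088 + 33*I*sqrt(14))/(-33 + I*sqrt(14))) - 223 = -4907 + (-1088 + 33*I*sqrt(14))/(-33 + I*sqrt(14))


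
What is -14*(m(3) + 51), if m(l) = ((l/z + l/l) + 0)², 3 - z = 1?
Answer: -1603/2 ≈ -801.50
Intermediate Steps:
z = 2 (z = 3 - 1*1 = 3 - 1 = 2)
m(l) = (1 + l/2)² (m(l) = ((l/2 + l/l) + 0)² = ((l*(½) + 1) + 0)² = ((l/2 + 1) + 0)² = ((1 + l/2) + 0)² = (1 + l/2)²)
-14*(m(3) + 51) = -14*((2 + 3)²/4 + 51) = -14*((¼)*5² + 51) = -14*((¼)*25 + 51) = -14*(25/4 + 51) = -14*229/4 = -1603/2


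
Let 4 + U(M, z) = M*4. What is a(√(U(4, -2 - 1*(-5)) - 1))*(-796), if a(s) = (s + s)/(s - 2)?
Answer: -17512/7 - 3184*√11/7 ≈ -4010.3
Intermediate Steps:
U(M, z) = -4 + 4*M (U(M, z) = -4 + M*4 = -4 + 4*M)
a(s) = 2*s/(-2 + s) (a(s) = (2*s)/(-2 + s) = 2*s/(-2 + s))
a(√(U(4, -2 - 1*(-5)) - 1))*(-796) = (2*√((-4 + 4*4) - 1)/(-2 + √((-4 + 4*4) - 1)))*(-796) = (2*√((-4 + 16) - 1)/(-2 + √((-4 + 16) - 1)))*(-796) = (2*√(12 - 1)/(-2 + √(12 - 1)))*(-796) = (2*√11/(-2 + √11))*(-796) = -1592*√11/(-2 + √11)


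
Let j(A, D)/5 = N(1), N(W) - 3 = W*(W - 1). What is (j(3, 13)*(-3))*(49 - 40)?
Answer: -405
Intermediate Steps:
N(W) = 3 + W*(-1 + W) (N(W) = 3 + W*(W - 1) = 3 + W*(-1 + W))
j(A, D) = 15 (j(A, D) = 5*(3 + 1**2 - 1*1) = 5*(3 + 1 - 1) = 5*3 = 15)
(j(3, 13)*(-3))*(49 - 40) = (15*(-3))*(49 - 40) = -45*9 = -405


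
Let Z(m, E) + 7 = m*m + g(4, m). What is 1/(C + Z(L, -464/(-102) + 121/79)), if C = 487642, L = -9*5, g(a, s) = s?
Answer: 1/489615 ≈ 2.0424e-6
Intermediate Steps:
L = -45
Z(m, E) = -7 + m + m² (Z(m, E) = -7 + (m*m + m) = -7 + (m² + m) = -7 + (m + m²) = -7 + m + m²)
1/(C + Z(L, -464/(-102) + 121/79)) = 1/(487642 + (-7 - 45 + (-45)²)) = 1/(487642 + (-7 - 45 + 2025)) = 1/(487642 + 1973) = 1/489615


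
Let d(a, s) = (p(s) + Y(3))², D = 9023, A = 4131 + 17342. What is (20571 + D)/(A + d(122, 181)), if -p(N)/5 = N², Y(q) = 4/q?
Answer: 133173/120742482089 ≈ 1.1030e-6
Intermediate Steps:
A = 21473
p(N) = -5*N²
d(a, s) = (4/3 - 5*s²)² (d(a, s) = (-5*s² + 4/3)² = (4/3 - 5*s²)²)
(20571 + D)/(A + d(122, 181)) = (20571 + 9023)/(21473 + (-4 + 15*181²)²/9) = 29594/(21473 + (-4 + 15*32761)²/9) = 29594/(21473 + (-4 + 491415)²/9) = 29594/(21473 + (⅑)*491411²) = 29594/(21473 + (⅑)*241484770921) = 29594/(21473 + 241484770921/9) = 29594/(241484964178/9) = 29594*(9/241484964178) = 133173/120742482089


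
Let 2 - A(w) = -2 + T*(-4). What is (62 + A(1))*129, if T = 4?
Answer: 10578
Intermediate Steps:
A(w) = 20 (A(w) = 2 - (-2 + 4*(-4)) = 2 - (-2 - 16) = 2 - 1*(-18) = 2 + 18 = 20)
(62 + A(1))*129 = (62 + 20)*129 = 82*129 = 10578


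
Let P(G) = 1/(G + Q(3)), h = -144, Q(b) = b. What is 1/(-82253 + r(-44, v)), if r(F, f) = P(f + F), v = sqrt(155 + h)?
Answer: -137362551/11298485279777 + sqrt(11)/11298485279777 ≈ -1.2158e-5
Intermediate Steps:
v = sqrt(11) (v = sqrt(155 - 144) = sqrt(11) ≈ 3.3166)
P(G) = 1/(3 + G) (P(G) = 1/(G + 3) = 1/(3 + G))
r(F, f) = 1/(3 + F + f) (r(F, f) = 1/(3 + (f + F)) = 1/(3 + (F + f)) = 1/(3 + F + f))
1/(-82253 + r(-44, v)) = 1/(-82253 + 1/(3 - 44 + sqrt(11))) = 1/(-82253 + 1/(-41 + sqrt(11)))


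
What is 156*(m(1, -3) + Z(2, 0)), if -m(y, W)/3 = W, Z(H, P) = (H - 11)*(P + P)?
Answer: 1404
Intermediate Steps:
Z(H, P) = 2*P*(-11 + H) (Z(H, P) = (-11 + H)*(2*P) = 2*P*(-11 + H))
m(y, W) = -3*W
156*(m(1, -3) + Z(2, 0)) = 156*(-3*(-3) + 2*0*(-11 + 2)) = 156*(9 + 2*0*(-9)) = 156*(9 + 0) = 156*9 = 1404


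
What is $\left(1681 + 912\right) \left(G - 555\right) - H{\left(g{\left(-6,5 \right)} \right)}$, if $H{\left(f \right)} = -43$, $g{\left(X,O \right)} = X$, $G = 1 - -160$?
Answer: $-1021599$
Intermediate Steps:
$G = 161$ ($G = 1 + 160 = 161$)
$\left(1681 + 912\right) \left(G - 555\right) - H{\left(g{\left(-6,5 \right)} \right)} = \left(1681 + 912\right) \left(161 - 555\right) - -43 = 2593 \left(-394\right) + 43 = -1021642 + 43 = -1021599$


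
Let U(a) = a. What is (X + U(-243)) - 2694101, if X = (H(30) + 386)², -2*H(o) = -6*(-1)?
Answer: -2547655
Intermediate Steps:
H(o) = -3 (H(o) = -(-3)*(-1) = -½*6 = -3)
X = 146689 (X = (-3 + 386)² = 383² = 146689)
(X + U(-243)) - 2694101 = (146689 - 243) - 2694101 = 146446 - 2694101 = -2547655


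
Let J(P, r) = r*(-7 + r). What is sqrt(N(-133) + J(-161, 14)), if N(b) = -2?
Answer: 4*sqrt(6) ≈ 9.7980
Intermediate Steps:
sqrt(N(-133) + J(-161, 14)) = sqrt(-2 + 14*(-7 + 14)) = sqrt(-2 + 14*7) = sqrt(-2 + 98) = sqrt(96) = 4*sqrt(6)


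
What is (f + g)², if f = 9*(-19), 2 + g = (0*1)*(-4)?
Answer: 29929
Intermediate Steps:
g = -2 (g = -2 + (0*1)*(-4) = -2 + 0*(-4) = -2 + 0 = -2)
f = -171
(f + g)² = (-171 - 2)² = (-173)² = 29929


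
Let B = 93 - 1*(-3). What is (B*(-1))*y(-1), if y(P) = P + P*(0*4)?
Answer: 96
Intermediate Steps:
y(P) = P (y(P) = P + P*0 = P + 0 = P)
B = 96 (B = 93 + 3 = 96)
(B*(-1))*y(-1) = (96*(-1))*(-1) = -96*(-1) = 96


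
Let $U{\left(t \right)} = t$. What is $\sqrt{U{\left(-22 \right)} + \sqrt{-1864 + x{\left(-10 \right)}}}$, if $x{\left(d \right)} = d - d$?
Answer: $\sqrt{-22 + 2 i \sqrt{466}} \approx 3.637 + 5.9353 i$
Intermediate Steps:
$x{\left(d \right)} = 0$
$\sqrt{U{\left(-22 \right)} + \sqrt{-1864 + x{\left(-10 \right)}}} = \sqrt{-22 + \sqrt{-1864 + 0}} = \sqrt{-22 + \sqrt{-1864}} = \sqrt{-22 + 2 i \sqrt{466}}$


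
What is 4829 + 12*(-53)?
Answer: 4193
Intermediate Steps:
4829 + 12*(-53) = 4829 - 636 = 4193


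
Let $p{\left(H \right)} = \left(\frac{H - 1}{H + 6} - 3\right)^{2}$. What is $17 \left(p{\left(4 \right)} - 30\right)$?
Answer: $- \frac{38607}{100} \approx -386.07$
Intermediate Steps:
$p{\left(H \right)} = \left(-3 + \frac{-1 + H}{6 + H}\right)^{2}$ ($p{\left(H \right)} = \left(\frac{-1 + H}{6 + H} - 3\right)^{2} = \left(-3 + \frac{-1 + H}{6 + H}\right)^{2}$)
$17 \left(p{\left(4 \right)} - 30\right) = 17 \left(\frac{\left(19 + 2 \cdot 4\right)^{2}}{\left(6 + 4\right)^{2}} - 30\right) = 17 \left(\frac{\left(19 + 8\right)^{2}}{100} - 30\right) = 17 \left(\frac{27^{2}}{100} - 30\right) = 17 \left(\frac{1}{100} \cdot 729 - 30\right) = 17 \left(\frac{729}{100} - 30\right) = 17 \left(- \frac{2271}{100}\right) = - \frac{38607}{100}$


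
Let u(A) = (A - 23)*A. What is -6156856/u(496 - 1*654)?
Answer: -3078428/14299 ≈ -215.29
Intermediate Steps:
u(A) = A*(-23 + A) (u(A) = (-23 + A)*A = A*(-23 + A))
-6156856/u(496 - 1*654) = -6156856*1/((-23 + (496 - 1*654))*(496 - 1*654)) = -6156856*1/((-23 + (496 - 654))*(496 - 654)) = -6156856*(-1/(158*(-23 - 158))) = -6156856/((-158*(-181))) = -6156856/28598 = -6156856*1/28598 = -3078428/14299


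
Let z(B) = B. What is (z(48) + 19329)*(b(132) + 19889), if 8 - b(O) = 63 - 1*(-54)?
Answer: 383277060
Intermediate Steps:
b(O) = -109 (b(O) = 8 - (63 - 1*(-54)) = 8 - (63 + 54) = 8 - 1*117 = 8 - 117 = -109)
(z(48) + 19329)*(b(132) + 19889) = (48 + 19329)*(-109 + 19889) = 19377*19780 = 383277060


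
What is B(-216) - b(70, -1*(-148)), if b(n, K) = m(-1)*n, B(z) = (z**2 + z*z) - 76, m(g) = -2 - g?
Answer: 93306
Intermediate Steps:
B(z) = -76 + 2*z**2 (B(z) = (z**2 + z**2) - 76 = 2*z**2 - 76 = -76 + 2*z**2)
b(n, K) = -n (b(n, K) = (-2 - 1*(-1))*n = (-2 + 1)*n = -n)
B(-216) - b(70, -1*(-148)) = (-76 + 2*(-216)**2) - (-1)*70 = (-76 + 2*46656) - 1*(-70) = (-76 + 93312) + 70 = 93236 + 70 = 93306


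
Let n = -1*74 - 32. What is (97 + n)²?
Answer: 81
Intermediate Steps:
n = -106 (n = -74 - 32 = -106)
(97 + n)² = (97 - 106)² = (-9)² = 81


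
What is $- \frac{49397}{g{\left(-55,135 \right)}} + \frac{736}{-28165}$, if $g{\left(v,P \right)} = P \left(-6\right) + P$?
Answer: $\frac{278153941}{3802275} \approx 73.155$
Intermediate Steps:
$g{\left(v,P \right)} = - 5 P$ ($g{\left(v,P \right)} = - 6 P + P = - 5 P$)
$- \frac{49397}{g{\left(-55,135 \right)}} + \frac{736}{-28165} = - \frac{49397}{\left(-5\right) 135} + \frac{736}{-28165} = - \frac{49397}{-675} + 736 \left(- \frac{1}{28165}\right) = \left(-49397\right) \left(- \frac{1}{675}\right) - \frac{736}{28165} = \frac{49397}{675} - \frac{736}{28165} = \frac{278153941}{3802275}$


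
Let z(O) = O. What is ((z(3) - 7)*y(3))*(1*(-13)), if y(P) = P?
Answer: 156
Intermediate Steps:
((z(3) - 7)*y(3))*(1*(-13)) = ((3 - 7)*3)*(1*(-13)) = -4*3*(-13) = -12*(-13) = 156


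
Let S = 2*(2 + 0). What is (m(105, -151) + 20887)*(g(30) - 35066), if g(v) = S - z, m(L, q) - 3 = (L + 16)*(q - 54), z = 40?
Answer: 137424330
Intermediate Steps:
m(L, q) = 3 + (-54 + q)*(16 + L) (m(L, q) = 3 + (L + 16)*(q - 54) = 3 + (16 + L)*(-54 + q) = 3 + (-54 + q)*(16 + L))
S = 4 (S = 2*2 = 4)
g(v) = -36 (g(v) = 4 - 1*40 = 4 - 40 = -36)
(m(105, -151) + 20887)*(g(30) - 35066) = ((-861 - 54*105 + 16*(-151) + 105*(-151)) + 20887)*(-36 - 35066) = ((-861 - 5670 - 2416 - 15855) + 20887)*(-35102) = (-24802 + 20887)*(-35102) = -3915*(-35102) = 137424330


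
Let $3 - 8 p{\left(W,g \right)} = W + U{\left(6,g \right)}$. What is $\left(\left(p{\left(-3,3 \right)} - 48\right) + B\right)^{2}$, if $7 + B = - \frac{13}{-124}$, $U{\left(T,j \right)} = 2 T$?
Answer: $\frac{2975625}{961} \approx 3096.4$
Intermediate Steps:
$p{\left(W,g \right)} = - \frac{9}{8} - \frac{W}{8}$ ($p{\left(W,g \right)} = \frac{3}{8} - \frac{W + 2 \cdot 6}{8} = \frac{3}{8} - \frac{W + 12}{8} = \frac{3}{8} - \frac{12 + W}{8} = \frac{3}{8} - \left(\frac{3}{2} + \frac{W}{8}\right) = - \frac{9}{8} - \frac{W}{8}$)
$B = - \frac{855}{124}$ ($B = -7 - \frac{13}{-124} = -7 - - \frac{13}{124} = -7 + \frac{13}{124} = - \frac{855}{124} \approx -6.8952$)
$\left(\left(p{\left(-3,3 \right)} - 48\right) + B\right)^{2} = \left(\left(\left(- \frac{9}{8} - - \frac{3}{8}\right) - 48\right) - \frac{855}{124}\right)^{2} = \left(\left(\left(- \frac{9}{8} + \frac{3}{8}\right) - 48\right) - \frac{855}{124}\right)^{2} = \left(\left(- \frac{3}{4} - 48\right) - \frac{855}{124}\right)^{2} = \left(- \frac{195}{4} - \frac{855}{124}\right)^{2} = \left(- \frac{1725}{31}\right)^{2} = \frac{2975625}{961}$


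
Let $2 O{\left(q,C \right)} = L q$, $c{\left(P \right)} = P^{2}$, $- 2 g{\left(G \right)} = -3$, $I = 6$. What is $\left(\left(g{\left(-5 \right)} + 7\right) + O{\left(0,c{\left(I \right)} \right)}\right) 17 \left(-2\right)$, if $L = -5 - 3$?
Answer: $-289$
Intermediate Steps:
$g{\left(G \right)} = \frac{3}{2}$ ($g{\left(G \right)} = \left(- \frac{1}{2}\right) \left(-3\right) = \frac{3}{2}$)
$L = -8$
$O{\left(q,C \right)} = - 4 q$ ($O{\left(q,C \right)} = \frac{\left(-8\right) q}{2} = - 4 q$)
$\left(\left(g{\left(-5 \right)} + 7\right) + O{\left(0,c{\left(I \right)} \right)}\right) 17 \left(-2\right) = \left(\left(\frac{3}{2} + 7\right) - 0\right) 17 \left(-2\right) = \left(\frac{17}{2} + 0\right) 17 \left(-2\right) = \frac{17}{2} \cdot 17 \left(-2\right) = \frac{289}{2} \left(-2\right) = -289$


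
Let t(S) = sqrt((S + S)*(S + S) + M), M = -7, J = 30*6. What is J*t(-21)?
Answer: 180*sqrt(1757) ≈ 7545.0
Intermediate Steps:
J = 180
t(S) = sqrt(-7 + 4*S**2) (t(S) = sqrt((S + S)*(S + S) - 7) = sqrt((2*S)*(2*S) - 7) = sqrt(4*S**2 - 7) = sqrt(-7 + 4*S**2))
J*t(-21) = 180*sqrt(-7 + 4*(-21)**2) = 180*sqrt(-7 + 4*441) = 180*sqrt(-7 + 1764) = 180*sqrt(1757)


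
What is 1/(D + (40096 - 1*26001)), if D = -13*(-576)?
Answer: 1/21583 ≈ 4.6333e-5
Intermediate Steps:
D = 7488
1/(D + (40096 - 1*26001)) = 1/(7488 + (40096 - 1*26001)) = 1/(7488 + (40096 - 26001)) = 1/(7488 + 14095) = 1/21583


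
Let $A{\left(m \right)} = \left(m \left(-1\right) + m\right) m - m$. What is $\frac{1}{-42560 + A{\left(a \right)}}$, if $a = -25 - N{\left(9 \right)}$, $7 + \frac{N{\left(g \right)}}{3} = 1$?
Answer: $- \frac{1}{42553} \approx -2.35 \cdot 10^{-5}$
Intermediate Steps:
$N{\left(g \right)} = -18$ ($N{\left(g \right)} = -21 + 3 \cdot 1 = -21 + 3 = -18$)
$a = -7$ ($a = -25 - -18 = -25 + 18 = -7$)
$A{\left(m \right)} = - m$ ($A{\left(m \right)} = \left(- m + m\right) m - m = 0 m - m = 0 - m = - m$)
$\frac{1}{-42560 + A{\left(a \right)}} = \frac{1}{-42560 - -7} = \frac{1}{-42560 + 7} = \frac{1}{-42553} = - \frac{1}{42553}$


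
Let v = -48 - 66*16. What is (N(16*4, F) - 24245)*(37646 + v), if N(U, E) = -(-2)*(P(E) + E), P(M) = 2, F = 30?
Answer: -883622102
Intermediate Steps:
N(U, E) = 4 + 2*E (N(U, E) = -(-2)*(2 + E) = -(-4 - 2*E) = 4 + 2*E)
v = -1104 (v = -48 - 1056 = -1104)
(N(16*4, F) - 24245)*(37646 + v) = ((4 + 2*30) - 24245)*(37646 - 1104) = ((4 + 60) - 24245)*36542 = (64 - 24245)*36542 = -24181*36542 = -883622102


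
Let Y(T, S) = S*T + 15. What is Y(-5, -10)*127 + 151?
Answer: 8406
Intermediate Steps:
Y(T, S) = 15 + S*T
Y(-5, -10)*127 + 151 = (15 - 10*(-5))*127 + 151 = (15 + 50)*127 + 151 = 65*127 + 151 = 8255 + 151 = 8406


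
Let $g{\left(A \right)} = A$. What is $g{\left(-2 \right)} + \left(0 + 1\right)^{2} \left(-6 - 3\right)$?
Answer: $-11$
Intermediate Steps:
$g{\left(-2 \right)} + \left(0 + 1\right)^{2} \left(-6 - 3\right) = -2 + \left(0 + 1\right)^{2} \left(-6 - 3\right) = -2 + 1^{2} \left(-9\right) = -2 + 1 \left(-9\right) = -2 - 9 = -11$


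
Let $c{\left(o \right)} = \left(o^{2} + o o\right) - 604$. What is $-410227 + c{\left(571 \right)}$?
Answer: $241251$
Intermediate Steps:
$c{\left(o \right)} = -604 + 2 o^{2}$ ($c{\left(o \right)} = \left(o^{2} + o^{2}\right) - 604 = 2 o^{2} - 604 = -604 + 2 o^{2}$)
$-410227 + c{\left(571 \right)} = -410227 - \left(604 - 2 \cdot 571^{2}\right) = -410227 + \left(-604 + 2 \cdot 326041\right) = -410227 + \left(-604 + 652082\right) = -410227 + 651478 = 241251$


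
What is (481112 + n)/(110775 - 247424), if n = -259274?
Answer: -221838/136649 ≈ -1.6234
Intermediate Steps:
(481112 + n)/(110775 - 247424) = (481112 - 259274)/(110775 - 247424) = 221838/(-136649) = 221838*(-1/136649) = -221838/136649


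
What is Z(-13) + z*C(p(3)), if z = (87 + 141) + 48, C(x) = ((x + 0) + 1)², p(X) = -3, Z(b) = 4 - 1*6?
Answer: 1102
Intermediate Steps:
Z(b) = -2 (Z(b) = 4 - 6 = -2)
C(x) = (1 + x)² (C(x) = (x + 1)² = (1 + x)²)
z = 276 (z = 228 + 48 = 276)
Z(-13) + z*C(p(3)) = -2 + 276*(1 - 3)² = -2 + 276*(-2)² = -2 + 276*4 = -2 + 1104 = 1102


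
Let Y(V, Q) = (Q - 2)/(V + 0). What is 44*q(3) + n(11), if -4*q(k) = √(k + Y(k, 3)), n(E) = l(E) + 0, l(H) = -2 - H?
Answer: -13 - 11*√30/3 ≈ -33.083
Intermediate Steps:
Y(V, Q) = (-2 + Q)/V
n(E) = -2 - E (n(E) = (-2 - E) + 0 = -2 - E)
q(k) = -√(k + 1/k)/4 (q(k) = -√(k + (-2 + 3)/k)/4 = -√(k + 1/k)/4)
44*q(3) + n(11) = 44*(-√(3 + 1/3)/4) + (-2 - 1*11) = 44*(-√(3 + ⅓)/4) + (-2 - 11) = 44*(-√30/12) - 13 = -11*√30/3 - 13 = -13 - 11*√30/3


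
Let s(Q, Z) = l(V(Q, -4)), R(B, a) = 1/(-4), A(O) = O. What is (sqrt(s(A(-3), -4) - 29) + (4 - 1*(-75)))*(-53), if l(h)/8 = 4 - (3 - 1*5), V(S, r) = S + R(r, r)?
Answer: -4187 - 53*sqrt(19) ≈ -4418.0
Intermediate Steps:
R(B, a) = -1/4
V(S, r) = -1/4 + S (V(S, r) = S - 1/4 = -1/4 + S)
l(h) = 48 (l(h) = 8*(4 - (3 - 1*5)) = 8*(4 - (3 - 5)) = 8*(4 - 1*(-2)) = 8*(4 + 2) = 8*6 = 48)
s(Q, Z) = 48
(sqrt(s(A(-3), -4) - 29) + (4 - 1*(-75)))*(-53) = (sqrt(48 - 29) + (4 - 1*(-75)))*(-53) = (sqrt(19) + (4 + 75))*(-53) = (sqrt(19) + 79)*(-53) = (79 + sqrt(19))*(-53) = -4187 - 53*sqrt(19)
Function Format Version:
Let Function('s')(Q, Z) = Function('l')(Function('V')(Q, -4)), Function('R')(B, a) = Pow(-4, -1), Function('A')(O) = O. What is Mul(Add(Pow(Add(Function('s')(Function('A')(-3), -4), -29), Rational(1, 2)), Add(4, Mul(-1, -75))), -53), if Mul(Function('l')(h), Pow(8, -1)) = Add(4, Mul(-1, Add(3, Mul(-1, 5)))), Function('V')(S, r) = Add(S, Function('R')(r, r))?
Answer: Add(-4187, Mul(-53, Pow(19, Rational(1, 2)))) ≈ -4418.0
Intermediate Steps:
Function('R')(B, a) = Rational(-1, 4)
Function('V')(S, r) = Add(Rational(-1, 4), S) (Function('V')(S, r) = Add(S, Rational(-1, 4)) = Add(Rational(-1, 4), S))
Function('l')(h) = 48 (Function('l')(h) = Mul(8, Add(4, Mul(-1, Add(3, Mul(-1, 5))))) = Mul(8, Add(4, Mul(-1, Add(3, -5)))) = Mul(8, Add(4, Mul(-1, -2))) = Mul(8, Add(4, 2)) = Mul(8, 6) = 48)
Function('s')(Q, Z) = 48
Mul(Add(Pow(Add(Function('s')(Function('A')(-3), -4), -29), Rational(1, 2)), Add(4, Mul(-1, -75))), -53) = Mul(Add(Pow(Add(48, -29), Rational(1, 2)), Add(4, Mul(-1, -75))), -53) = Mul(Add(Pow(19, Rational(1, 2)), Add(4, 75)), -53) = Mul(Add(Pow(19, Rational(1, 2)), 79), -53) = Mul(Add(79, Pow(19, Rational(1, 2))), -53) = Add(-4187, Mul(-53, Pow(19, Rational(1, 2))))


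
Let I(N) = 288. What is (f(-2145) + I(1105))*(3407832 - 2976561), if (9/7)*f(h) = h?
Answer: -595297737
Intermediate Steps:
f(h) = 7*h/9
(f(-2145) + I(1105))*(3407832 - 2976561) = ((7/9)*(-2145) + 288)*(3407832 - 2976561) = (-5005/3 + 288)*431271 = -4141/3*431271 = -595297737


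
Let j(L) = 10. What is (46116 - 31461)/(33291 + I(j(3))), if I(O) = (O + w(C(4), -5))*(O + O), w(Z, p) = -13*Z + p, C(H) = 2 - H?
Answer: 14655/33911 ≈ 0.43216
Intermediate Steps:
w(Z, p) = p - 13*Z
I(O) = 2*O*(21 + O) (I(O) = (O + (-5 - 13*(2 - 1*4)))*(O + O) = (O + (-5 - 13*(2 - 4)))*(2*O) = (O + (-5 - 13*(-2)))*(2*O) = (O + (-5 + 26))*(2*O) = (O + 21)*(2*O) = (21 + O)*(2*O) = 2*O*(21 + O))
(46116 - 31461)/(33291 + I(j(3))) = (46116 - 31461)/(33291 + 2*10*(21 + 10)) = 14655/(33291 + 2*10*31) = 14655/(33291 + 620) = 14655/33911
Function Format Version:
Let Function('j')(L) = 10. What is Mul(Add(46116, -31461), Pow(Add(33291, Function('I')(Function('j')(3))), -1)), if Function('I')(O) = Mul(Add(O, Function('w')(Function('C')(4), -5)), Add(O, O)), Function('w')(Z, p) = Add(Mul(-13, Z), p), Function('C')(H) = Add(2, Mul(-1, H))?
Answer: Rational(14655, 33911) ≈ 0.43216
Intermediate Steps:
Function('w')(Z, p) = Add(p, Mul(-13, Z))
Function('I')(O) = Mul(2, O, Add(21, O)) (Function('I')(O) = Mul(Add(O, Add(-5, Mul(-13, Add(2, Mul(-1, 4))))), Add(O, O)) = Mul(Add(O, Add(-5, Mul(-13, Add(2, -4)))), Mul(2, O)) = Mul(Add(O, Add(-5, Mul(-13, -2))), Mul(2, O)) = Mul(Add(O, Add(-5, 26)), Mul(2, O)) = Mul(Add(O, 21), Mul(2, O)) = Mul(Add(21, O), Mul(2, O)) = Mul(2, O, Add(21, O)))
Mul(Add(46116, -31461), Pow(Add(33291, Function('I')(Function('j')(3))), -1)) = Mul(Add(46116, -31461), Pow(Add(33291, Mul(2, 10, Add(21, 10))), -1)) = Mul(14655, Pow(Add(33291, Mul(2, 10, 31)), -1)) = Mul(14655, Pow(Add(33291, 620), -1)) = Mul(14655, Pow(33911, -1)) = Mul(14655, Rational(1, 33911)) = Rational(14655, 33911)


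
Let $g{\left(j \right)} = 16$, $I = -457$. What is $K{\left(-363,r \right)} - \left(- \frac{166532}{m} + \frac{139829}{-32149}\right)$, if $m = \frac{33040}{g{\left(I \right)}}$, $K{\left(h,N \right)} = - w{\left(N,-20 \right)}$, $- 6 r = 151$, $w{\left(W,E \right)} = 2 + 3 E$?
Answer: $\frac{9493069883}{66387685} \approx 142.99$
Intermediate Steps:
$r = - \frac{151}{6}$ ($r = \left(- \frac{1}{6}\right) 151 = - \frac{151}{6} \approx -25.167$)
$K{\left(h,N \right)} = 58$ ($K{\left(h,N \right)} = - (2 + 3 \left(-20\right)) = - (2 - 60) = \left(-1\right) \left(-58\right) = 58$)
$m = 2065$ ($m = \frac{33040}{16} = 33040 \cdot \frac{1}{16} = 2065$)
$K{\left(-363,r \right)} - \left(- \frac{166532}{m} + \frac{139829}{-32149}\right) = 58 - \left(- \frac{166532}{2065} + \frac{139829}{-32149}\right) = 58 - \left(\left(-166532\right) \frac{1}{2065} + 139829 \left(- \frac{1}{32149}\right)\right) = 58 - \left(- \frac{166532}{2065} - \frac{139829}{32149}\right) = 58 - - \frac{5642584153}{66387685} = 58 + \frac{5642584153}{66387685} = \frac{9493069883}{66387685}$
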